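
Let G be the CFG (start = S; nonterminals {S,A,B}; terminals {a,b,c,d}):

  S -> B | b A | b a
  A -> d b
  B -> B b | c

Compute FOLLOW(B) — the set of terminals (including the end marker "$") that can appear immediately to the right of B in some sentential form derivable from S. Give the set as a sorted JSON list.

Compute FIRST by fixpoint:
round 1:
  A via A→d b: +{d}
  B via B→c: +{c}
  S via S→B: +{c}
  S via S→b A: +{b}
  S: {b,c}  A: {d}  B: {c}
round 2: done
  S: {b,c}  A: {d}  B: {c}

FOLLOW sets:
seed FOLLOW(S) with $
[1]
  B→B b: FOLLOW(B) ⊇ FIRST(b) = {b}; new: +{b}
  S→B: FOLLOW(B) ⊇ FOLLOW(S) ⊇ {$}; new: +{$}
  S→b A: FOLLOW(A) ⊇ FOLLOW(S) ⊇ {$}; new: +{$}
  FOLLOW(S)={$}  FOLLOW(A)={$}  FOLLOW(B)={$,b}
[2] done
  FOLLOW(S)={$}  FOLLOW(A)={$}  FOLLOW(B)={$,b}

FOLLOW(B) = ["$", "b"]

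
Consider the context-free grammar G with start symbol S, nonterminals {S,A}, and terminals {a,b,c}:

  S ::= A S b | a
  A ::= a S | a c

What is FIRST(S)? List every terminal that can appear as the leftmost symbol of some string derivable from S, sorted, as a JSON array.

FIRST iteration:
[1]
  A via A→a S: +{a}
  S via S→A S b: +{a}
  S: {a}  A: {a}
[2] done
  S: {a}  A: {a}

FIRST(S) = ["a"]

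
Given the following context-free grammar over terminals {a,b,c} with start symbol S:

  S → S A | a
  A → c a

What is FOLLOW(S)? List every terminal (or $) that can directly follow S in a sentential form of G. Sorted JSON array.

FIRST iteration:
[1]
  A via A→c a: +{c}
  S via S→a: +{a}
  S: {a}  A: {c}
[2] done
  S: {a}  A: {c}

FOLLOW sets:
seed FOLLOW(S) with $
round 1:
  S→S A: FOLLOW(S) ⊇ FIRST(A) = {c}; new: +{c}
  S→S A: FOLLOW(A) ⊇ FOLLOW(S) ⊇ {$,c}; new: +{$,c}
  S: {$,c}  A: {$,c}
round 2: done
  S: {$,c}  A: {$,c}

FOLLOW(S) = ["$", "c"]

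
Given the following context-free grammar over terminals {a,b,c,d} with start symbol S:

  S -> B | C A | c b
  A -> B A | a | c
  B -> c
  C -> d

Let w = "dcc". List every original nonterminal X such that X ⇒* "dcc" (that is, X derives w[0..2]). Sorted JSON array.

Convert to CNF:
  S -> C A | T0 T1 | c
  A -> B A | a | c
  B -> c
  C -> d
  T0 -> c
  T1 -> b

CYK table (by increasing span) (cells [i..j] with 0 ≤ i ≤ j ≤ 2 only):
  T[0,0] 'd' = {C}
  T[1,1] 'c' = {A,B,S,T0}  orig:{A,B,S}
  T[2,2] 'c' = {A,B,S,T0}  orig:{A,B,S}
  T[0,1] 'dc' = {S}
  T[1,2] 'cc' = {A}
  T[0,2] 'dcc' = {S}

Original NTs in T[0,2] deriving "dcc": ["S"]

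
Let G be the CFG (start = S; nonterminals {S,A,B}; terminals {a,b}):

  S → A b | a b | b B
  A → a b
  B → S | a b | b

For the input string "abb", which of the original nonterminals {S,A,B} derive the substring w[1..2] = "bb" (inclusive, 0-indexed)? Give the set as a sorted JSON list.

Convert to CNF:
  S -> A T1 | T0 T1 | T1 B
  A -> T0 T1
  B -> A T1 | T0 T1 | T1 B | b
  T0 -> a
  T1 -> b

Fill CYK table bottom-up (cells [i..j] with 1 ≤ i ≤ j ≤ 2 only):
  cell(1,1) b: {B,T1}  orig:{B}
  cell(2,2) b: {B,T1}  orig:{B}
  cell(1,2) bb: {B,S}

Original NTs in T[1,2] deriving "bb": ["B", "S"]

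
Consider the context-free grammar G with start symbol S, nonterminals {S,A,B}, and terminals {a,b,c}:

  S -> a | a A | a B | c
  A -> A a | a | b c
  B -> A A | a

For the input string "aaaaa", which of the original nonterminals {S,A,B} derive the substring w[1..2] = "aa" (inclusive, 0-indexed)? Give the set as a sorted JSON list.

CNF form of G:
  S -> T0 A | T0 B | a | c
  A -> A T0 | T1 T2 | a
  B -> A A | a
  T0 -> a
  T1 -> b
  T2 -> c

CYK fill, restricted to cells inside w[1..2]:
  [1..1]={A,B,S,T0}  "a"  orig:{A,B,S}
  [2..2]={A,B,S,T0}  "a"  orig:{A,B,S}
  [1..2]={A,B,S}  "aa"

Original NTs in T[1,2] deriving "aa": ["A", "B", "S"]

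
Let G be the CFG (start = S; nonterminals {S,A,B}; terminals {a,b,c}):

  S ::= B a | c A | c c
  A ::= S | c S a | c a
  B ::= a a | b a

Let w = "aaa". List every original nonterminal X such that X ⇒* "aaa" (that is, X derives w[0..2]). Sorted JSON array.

CNF form of G:
  S -> B T0 | T1 A | T1 T1
  A -> B T0 | T1 A | T1 T0 | T1 T1 | T1 X3
  B -> T0 T0 | T2 T0
  T0 -> a
  T1 -> c
  T2 -> b
  X3 -> S T0

Fill CYK table bottom-up — only the sub-triangle for w[0..2]:
  T[0,0] 'a' = {T0}  orig:{}
  T[1,1] 'a' = {T0}  orig:{}
  T[2,2] 'a' = {T0}  orig:{}
  T[0,1] 'aa' = {B}
  T[1,2] 'aa' = {B}
  T[0,2] 'aaa' = {A,S}

Original NTs in T[0,2] deriving "aaa": ["A", "S"]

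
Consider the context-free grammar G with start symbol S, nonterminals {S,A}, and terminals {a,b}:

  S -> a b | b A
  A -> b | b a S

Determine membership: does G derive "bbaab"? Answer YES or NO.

Convert to CNF:
  S -> T0 A | T1 T0
  A -> T0 X2 | b
  T0 -> b
  T1 -> a
  X2 -> T1 S

Fill CYK table bottom-up:
  T[0,0] 'b' = {A,T0}  orig:{A}
  T[1,1] 'b' = {A,T0}  orig:{A}
  T[2,2] 'a' = {T1}  orig:{}
  T[3,3] 'a' = {T1}  orig:{}
  T[4,4] 'b' = {A,T0}  orig:{A}
  T[0,1] 'bb' = {S}
  T[1,2] 'ba' = ∅
  T[2,3] 'aa' = ∅
  T[3,4] 'ab' = {S}
  T[0,2] 'bba' = ∅
  T[1,3] 'baa' = ∅
  T[2,4] 'aab' = {X2}  orig:{}
  T[0,3] 'bbaa' = ∅
  T[1,4] 'baab' = {A}
  T[0,4] 'bbaab' = {S}

S ∈ T[0,4] ⇒ YES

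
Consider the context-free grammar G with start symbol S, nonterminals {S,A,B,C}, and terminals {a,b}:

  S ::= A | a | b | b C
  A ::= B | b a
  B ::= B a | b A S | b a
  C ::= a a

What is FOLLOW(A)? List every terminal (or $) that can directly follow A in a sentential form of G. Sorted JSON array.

Compute FIRST by fixpoint:
[1]
  A via A→b a: +{b}
  B via B→b A S: +{b}
  C via C→a a: +{a}
  S via S→A: +{b}
  S via S→a: +{a}
  FIRST[S]={a,b}  FIRST[A]={b}  FIRST[B]={b}  FIRST[C]={a}
[2] — fixpoint
  FIRST[S]={a,b}  FIRST[A]={b}  FIRST[B]={b}  FIRST[C]={a}

FOLLOW iteration:
initialize: $ ∈ FOLLOW(S)
round 1:
  B→B a: FOLLOW(B) ⊇ FIRST(a) = {a}; new: +{a}
  B→b A S: FOLLOW(A) ⊇ FIRST(S) = {a,b}; new: +{a,b}
  B→b A S: FOLLOW(S) ⊇ FOLLOW(B) ⊇ {a}; new: +{a}
  S→A: FOLLOW(A) ⊇ FOLLOW(S) ⊇ {$,a}; new: +{$}
  S→b C: FOLLOW(C) ⊇ FOLLOW(S) ⊇ {$,a}; new: +{$,a}
  FOLLOW(S)={$,a}  FOLLOW(A)={$,a,b}  FOLLOW(B)={a}  FOLLOW(C)={$,a}
round 2:
  A→B: FOLLOW(B) ⊇ FOLLOW(A) ⊇ {$,a,b}; new: +{$,b}
  B→b A S: FOLLOW(S) ⊇ FOLLOW(B) ⊇ {$,a,b}; new: +{b}
  S→b C: FOLLOW(C) ⊇ FOLLOW(S) ⊇ {$,a,b}; new: +{b}
  FOLLOW(S)={$,a,b}  FOLLOW(A)={$,a,b}  FOLLOW(B)={$,a,b}  FOLLOW(C)={$,a,b}
round 3: — fixpoint
  FOLLOW(S)={$,a,b}  FOLLOW(A)={$,a,b}  FOLLOW(B)={$,a,b}  FOLLOW(C)={$,a,b}

FOLLOW(A) = ["$", "a", "b"]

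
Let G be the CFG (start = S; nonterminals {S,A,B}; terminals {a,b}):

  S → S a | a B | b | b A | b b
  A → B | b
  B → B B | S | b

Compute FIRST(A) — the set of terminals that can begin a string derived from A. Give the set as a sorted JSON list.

FIRST sets, iterate to fixpoint:
pass 1:
  A via A→b: +{b}
  B via B→b: +{b}
  S via S→a B: +{a}
  S via S→b: +{b}
  FIRST(S)={a,b}  FIRST(A)={b}  FIRST(B)={b}
pass 2:
  B via B→S: +{a}
  FIRST(S)={a,b}  FIRST(A)={b}  FIRST(B)={a,b}
pass 3:
  A via A→B: +{a}
  FIRST(S)={a,b}  FIRST(A)={a,b}  FIRST(B)={a,b}
pass 4: (stable)
  FIRST(S)={a,b}  FIRST(A)={a,b}  FIRST(B)={a,b}

FIRST(A) = ["a", "b"]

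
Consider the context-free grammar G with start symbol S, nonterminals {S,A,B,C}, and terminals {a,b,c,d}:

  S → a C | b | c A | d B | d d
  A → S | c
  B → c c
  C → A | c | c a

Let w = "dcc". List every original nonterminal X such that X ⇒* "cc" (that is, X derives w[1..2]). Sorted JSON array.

Convert to CNF:
  S -> T0 C | T1 A | T2 B | T2 T2 | b
  A -> T0 C | T1 A | T2 B | T2 T2 | b | c
  B -> T1 T1
  C -> T0 C | T1 A | T1 T0 | T2 B | T2 T2 | b | c
  T0 -> a
  T1 -> c
  T2 -> d

Fill CYK table bottom-up, restricted to cells inside w[1..2]:
  [1..1]={A,C,T1}  "c"  orig:{A,C}
  [2..2]={A,C,T1}  "c"  orig:{A,C}
  [1..2]={A,B,C,S}  "cc"

Original NTs in T[1,2] deriving "cc": ["A", "B", "C", "S"]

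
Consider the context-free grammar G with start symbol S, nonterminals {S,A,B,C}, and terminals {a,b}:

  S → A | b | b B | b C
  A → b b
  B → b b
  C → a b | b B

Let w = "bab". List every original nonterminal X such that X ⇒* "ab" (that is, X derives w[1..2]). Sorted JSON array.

CNF form of G:
  S -> T0 B | T0 C | T0 T0 | b
  A -> T0 T0
  B -> T0 T0
  C -> T0 B | T1 T0
  T0 -> b
  T1 -> a

CYK table (by increasing span), restricted to cells inside w[1..2]:
  T[1,1] 'a' = {T1}  orig:{}
  T[2,2] 'b' = {S,T0}  orig:{S}
  T[1,2] 'ab' = {C}

Original NTs in T[1,2] deriving "ab": ["C"]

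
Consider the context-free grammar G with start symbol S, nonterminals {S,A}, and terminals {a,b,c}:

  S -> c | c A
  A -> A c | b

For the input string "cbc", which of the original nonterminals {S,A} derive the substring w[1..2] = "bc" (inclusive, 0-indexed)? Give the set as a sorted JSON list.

CNF form of G:
  S -> T0 A | c
  A -> A T0 | b
  T0 -> c

CYK fill (cells [i..j] with 1 ≤ i ≤ j ≤ 2 only):
  cell(1,1) b: {A}
  cell(2,2) c: {S,T0}  orig:{S}
  cell(1,2) bc: {A}

Original NTs in T[1,2] deriving "bc": ["A"]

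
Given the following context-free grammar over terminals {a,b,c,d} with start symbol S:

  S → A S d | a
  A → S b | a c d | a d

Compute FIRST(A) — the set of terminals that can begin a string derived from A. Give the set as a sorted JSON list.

Compute FIRST by fixpoint:
pass 1:
  A via A→a c d: +{a}
  S via S→A S d: +{a}
  S: {a}  A: {a}
pass 2: done
  S: {a}  A: {a}

FIRST(A) = ["a"]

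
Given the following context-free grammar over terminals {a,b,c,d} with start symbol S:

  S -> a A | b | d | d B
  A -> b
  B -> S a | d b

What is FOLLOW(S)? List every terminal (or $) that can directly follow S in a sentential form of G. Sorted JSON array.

Compute FIRST by fixpoint:
[1]
  A via A→b: +{b}
  B via B→d b: +{d}
  S via S→a A: +{a}
  S via S→b: +{b}
  S via S→d: +{d}
  S: {a,b,d}  A: {b}  B: {d}
[2]
  B via B→S a: +{a,b}
  S: {a,b,d}  A: {b}  B: {a,b,d}
[3] (no change)
  S: {a,b,d}  A: {b}  B: {a,b,d}

FOLLOW sets:
FOLLOW(S) := {$}
round 1:
  B→S a: FOLLOW(S) ⊇ FIRST(a) = {a}; new: +{a}
  S→a A: FOLLOW(A) ⊇ FOLLOW(S) ⊇ {$,a}; new: +{$,a}
  S→d B: FOLLOW(B) ⊇ FOLLOW(S) ⊇ {$,a}; new: +{$,a}
  FOLLOW[S]={$,a}  FOLLOW[A]={$,a}  FOLLOW[B]={$,a}
round 2: (stable)
  FOLLOW[S]={$,a}  FOLLOW[A]={$,a}  FOLLOW[B]={$,a}

FOLLOW(S) = ["$", "a"]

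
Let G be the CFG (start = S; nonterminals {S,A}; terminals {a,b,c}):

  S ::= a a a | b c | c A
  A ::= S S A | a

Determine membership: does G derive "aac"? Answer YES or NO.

Convert to CNF:
  S -> T0 X4 | T1 T2 | T2 A
  A -> S X3 | a
  T0 -> a
  T1 -> b
  T2 -> c
  X3 -> S A
  X4 -> T0 T0

CYK fill:
  T[0,0] 'a' = {A,T0}  orig:{A}
  T[1,1] 'a' = {A,T0}  orig:{A}
  T[2,2] 'c' = {T2}  orig:{}
  T[0,1] 'aa' = {X4}  orig:{}
  T[1,2] 'ac' = ∅
  T[0,2] 'aac' = ∅

S ∉ T[0,2] ⇒ NO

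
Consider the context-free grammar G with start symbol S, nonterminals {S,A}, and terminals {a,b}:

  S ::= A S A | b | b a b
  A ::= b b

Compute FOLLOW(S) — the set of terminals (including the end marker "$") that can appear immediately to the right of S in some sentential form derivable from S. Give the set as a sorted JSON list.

Compute FIRST by fixpoint:
round 1:
  A via A→b b: +{b}
  S via S→A S A: +{b}
  FIRST(S)={b}  FIRST(A)={b}
round 2: done
  FIRST(S)={b}  FIRST(A)={b}

FOLLOW sets:
FOLLOW(S) := {$}
round 1:
  S→A S A: FOLLOW(A) ⊇ FIRST(S) = {b}; new: +{b}
  S→A S A: FOLLOW(S) ⊇ FIRST(A) = {b}; new: +{b}
  S→A S A: FOLLOW(A) ⊇ FOLLOW(S) ⊇ {$,b}; new: +{$}
  FOLLOW(S)={$,b}  FOLLOW(A)={$,b}
round 2: — fixpoint
  FOLLOW(S)={$,b}  FOLLOW(A)={$,b}

FOLLOW(S) = ["$", "b"]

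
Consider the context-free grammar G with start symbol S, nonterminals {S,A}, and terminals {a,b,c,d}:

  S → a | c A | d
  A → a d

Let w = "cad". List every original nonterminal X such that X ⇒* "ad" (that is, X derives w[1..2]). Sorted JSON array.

CNF form of G:
  S -> T2 A | a | d
  A -> T0 T1
  T0 -> a
  T1 -> d
  T2 -> c

CYK table (by increasing span), restricted to cells inside w[1..2]:
  [1..1]={S,T0}  "a"  orig:{S}
  [2..2]={S,T1}  "d"  orig:{S}
  [1..2]={A}  "ad"

Original NTs in T[1,2] deriving "ad": ["A"]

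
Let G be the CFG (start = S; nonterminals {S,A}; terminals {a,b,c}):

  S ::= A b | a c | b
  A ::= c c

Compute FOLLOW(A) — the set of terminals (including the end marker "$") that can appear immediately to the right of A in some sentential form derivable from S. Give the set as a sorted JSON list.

Compute FIRST by fixpoint:
pass 1:
  A via A→c c: +{c}
  S via S→A b: +{c}
  S via S→a c: +{a}
  S via S→b: +{b}
  FIRST(S)={a,b,c}  FIRST(A)={c}
pass 2: done
  FIRST(S)={a,b,c}  FIRST(A)={c}

FOLLOW iteration:
FOLLOW(S) := {$}
round 1:
  S→A b: FOLLOW(A) ⊇ FIRST(b) = {b}; new: +{b}
  S: {$}  A: {b}
round 2: (stable)
  S: {$}  A: {b}

FOLLOW(A) = ["b"]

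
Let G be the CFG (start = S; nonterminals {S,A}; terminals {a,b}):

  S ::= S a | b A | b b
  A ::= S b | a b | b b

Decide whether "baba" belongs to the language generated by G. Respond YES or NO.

Convert to CNF:
  S -> S T1 | T0 A | T0 T0
  A -> S T0 | T0 T0 | T1 T0
  T0 -> b
  T1 -> a

Fill CYK table bottom-up:
  cell(0,0) b: {T0}  orig:{}
  cell(1,1) a: {T1}  orig:{}
  cell(2,2) b: {T0}  orig:{}
  cell(3,3) a: {T1}  orig:{}
  cell(0,1) ba: ∅
  cell(1,2) ab: {A}
  cell(2,3) ba: ∅
  cell(0,2) bab: {S}
  cell(1,3) aba: ∅
  cell(0,3) baba: {S}

S ∈ T[0,3] ⇒ YES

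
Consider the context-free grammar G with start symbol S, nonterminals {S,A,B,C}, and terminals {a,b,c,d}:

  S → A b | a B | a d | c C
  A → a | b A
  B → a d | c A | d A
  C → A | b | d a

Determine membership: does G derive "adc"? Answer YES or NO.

CNF form of G:
  S -> A T0 | T1 B | T1 T2 | T3 C
  A -> T0 A | a
  B -> T1 T2 | T2 A | T3 A
  C -> T0 A | T2 T1 | a | b
  T0 -> b
  T1 -> a
  T2 -> d
  T3 -> c

CYK table (by increasing span):
  [0..0]={A,C,T1}  "a"  orig:{A,C}
  [1..1]={T2}  "d"  orig:{}
  [2..2]={T3}  "c"  orig:{}
  [0..1]={B,S}  "ad"
  [1..2]=∅  "dc"
  [0..2]=∅  "adc"

S ∉ T[0,2] ⇒ NO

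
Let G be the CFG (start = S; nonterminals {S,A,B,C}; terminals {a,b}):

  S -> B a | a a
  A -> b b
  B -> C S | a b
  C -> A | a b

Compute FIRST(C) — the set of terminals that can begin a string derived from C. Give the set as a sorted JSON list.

Compute FIRST by fixpoint:
iter 1:
  A via A→b b: +{b}
  B via B→a b: +{a}
  C via C→A: +{b}
  C via C→a b: +{a}
  S via S→B a: +{a}
  S: {a}  A: {b}  B: {a}  C: {a,b}
iter 2:
  B via B→C S: +{b}
  S via S→B a: +{b}
  S: {a,b}  A: {b}  B: {a,b}  C: {a,b}
iter 3: (stable)
  S: {a,b}  A: {b}  B: {a,b}  C: {a,b}

FIRST(C) = ["a", "b"]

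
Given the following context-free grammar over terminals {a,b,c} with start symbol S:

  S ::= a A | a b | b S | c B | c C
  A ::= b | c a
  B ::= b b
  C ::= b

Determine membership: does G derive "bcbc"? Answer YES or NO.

CNF form of G:
  S -> T0 B | T0 C | T1 A | T1 T2 | T2 S
  A -> T0 T1 | b
  B -> T2 T2
  C -> b
  T0 -> c
  T1 -> a
  T2 -> b

CYK table (by increasing span):
  cell(0,0) b: {A,C,T2}  orig:{A,C}
  cell(1,1) c: {T0}  orig:{}
  cell(2,2) b: {A,C,T2}  orig:{A,C}
  cell(3,3) c: {T0}  orig:{}
  cell(0,1) bc: ∅
  cell(1,2) cb: {S}
  cell(2,3) bc: ∅
  cell(0,2) bcb: {S}
  cell(1,3) cbc: ∅
  cell(0,3) bcbc: ∅

S ∉ T[0,3] ⇒ NO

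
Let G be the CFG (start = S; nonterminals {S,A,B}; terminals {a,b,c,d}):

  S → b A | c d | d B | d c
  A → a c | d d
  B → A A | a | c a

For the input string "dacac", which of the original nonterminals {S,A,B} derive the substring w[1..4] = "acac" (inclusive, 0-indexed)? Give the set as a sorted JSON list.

CNF form of G:
  S -> T1 T2 | T2 B | T2 T1 | T3 A
  A -> T0 T1 | T2 T2
  B -> A A | T1 T0 | a
  T0 -> a
  T1 -> c
  T2 -> d
  T3 -> b

Fill CYK table bottom-up — only the sub-triangle for w[1..4]:
  T[1,1] 'a' = {B,T0}  orig:{B}
  T[2,2] 'c' = {T1}  orig:{}
  T[3,3] 'a' = {B,T0}  orig:{B}
  T[4,4] 'c' = {T1}  orig:{}
  T[1,2] 'ac' = {A}
  T[2,3] 'ca' = {B}
  T[3,4] 'ac' = {A}
  T[1,3] 'aca' = ∅
  T[2,4] 'cac' = ∅
  T[1,4] 'acac' = {B}

Original NTs in T[1,4] deriving "acac": ["B"]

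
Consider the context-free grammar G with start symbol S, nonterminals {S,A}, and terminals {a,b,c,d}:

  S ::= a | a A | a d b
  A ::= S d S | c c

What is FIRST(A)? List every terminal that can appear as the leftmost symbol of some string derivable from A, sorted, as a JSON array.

FIRST sets, iterate to fixpoint:
[1]
  A via A→c c: +{c}
  S via S→a: +{a}
  FIRST(S)={a}  FIRST(A)={c}
[2]
  A via A→S d S: +{a}
  FIRST(S)={a}  FIRST(A)={a,c}
[3] (stable)
  FIRST(S)={a}  FIRST(A)={a,c}

FIRST(A) = ["a", "c"]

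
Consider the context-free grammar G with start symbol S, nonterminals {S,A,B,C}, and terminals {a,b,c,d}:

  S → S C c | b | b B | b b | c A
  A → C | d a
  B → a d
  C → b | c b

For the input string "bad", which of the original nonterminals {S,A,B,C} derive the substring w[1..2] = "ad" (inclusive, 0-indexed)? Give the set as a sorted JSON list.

Convert to CNF:
  S -> S X4 | T0 A | T1 B | T1 T1 | b
  A -> T0 T1 | T2 T3 | b
  B -> T3 T2
  C -> T0 T1 | b
  T0 -> c
  T1 -> b
  T2 -> d
  T3 -> a
  X4 -> C T0

CYK fill — only the sub-triangle for w[1..2]:
  cell(1,1) a: {T3}  orig:{}
  cell(2,2) d: {T2}  orig:{}
  cell(1,2) ad: {B}

Original NTs in T[1,2] deriving "ad": ["B"]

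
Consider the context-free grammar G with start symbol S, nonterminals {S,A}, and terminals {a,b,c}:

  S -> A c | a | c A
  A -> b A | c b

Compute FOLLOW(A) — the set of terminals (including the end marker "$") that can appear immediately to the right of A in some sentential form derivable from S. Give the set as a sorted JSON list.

Compute FIRST by fixpoint:
[1]
  A via A→b A: +{b}
  A via A→c b: +{c}
  S via S→A c: +{b,c}
  S via S→a: +{a}
  FIRST(S)={a,b,c}  FIRST(A)={b,c}
[2] (no change)
  FIRST(S)={a,b,c}  FIRST(A)={b,c}

FOLLOW sets:
FOLLOW(S) := {$}
round 1:
  S→A c: FOLLOW(A) ⊇ FIRST(c) = {c}; new: +{c}
  S→c A: FOLLOW(A) ⊇ FOLLOW(S) ⊇ {$}; new: +{$}
  FOLLOW(S)={$}  FOLLOW(A)={$,c}
round 2: (stable)
  FOLLOW(S)={$}  FOLLOW(A)={$,c}

FOLLOW(A) = ["$", "c"]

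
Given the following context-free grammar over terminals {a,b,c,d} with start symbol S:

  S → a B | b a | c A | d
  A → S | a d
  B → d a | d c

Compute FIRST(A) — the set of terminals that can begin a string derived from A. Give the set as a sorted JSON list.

FIRST sets, iterate to fixpoint:
pass 1:
  A via A→a d: +{a}
  B via B→d a: +{d}
  S via S→a B: +{a}
  S via S→b a: +{b}
  S via S→c A: +{c}
  S via S→d: +{d}
  FIRST[S]={a,b,c,d}  FIRST[A]={a}  FIRST[B]={d}
pass 2:
  A via A→S: +{b,c,d}
  FIRST[S]={a,b,c,d}  FIRST[A]={a,b,c,d}  FIRST[B]={d}
pass 3: (no change)
  FIRST[S]={a,b,c,d}  FIRST[A]={a,b,c,d}  FIRST[B]={d}

FIRST(A) = ["a", "b", "c", "d"]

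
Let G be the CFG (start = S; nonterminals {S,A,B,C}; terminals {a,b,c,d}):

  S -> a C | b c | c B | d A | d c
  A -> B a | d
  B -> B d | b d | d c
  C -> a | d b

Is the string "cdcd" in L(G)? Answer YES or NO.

Convert to CNF:
  S -> T0 C | T1 A | T1 T3 | T2 T3 | T3 B
  A -> B T0 | d
  B -> B T1 | T1 T3 | T2 T1
  C -> T1 T2 | a
  T0 -> a
  T1 -> d
  T2 -> b
  T3 -> c

Fill CYK table bottom-up:
  [0..0]={T3}  "c"  orig:{}
  [1..1]={A,T1}  "d"  orig:{A}
  [2..2]={T3}  "c"  orig:{}
  [3..3]={A,T1}  "d"  orig:{A}
  [0..1]=∅  "cd"
  [1..2]={B,S}  "dc"
  [2..3]=∅  "cd"
  [0..2]={S}  "cdc"
  [1..3]={B}  "dcd"
  [0..3]={S}  "cdcd"

S ∈ T[0,3] ⇒ YES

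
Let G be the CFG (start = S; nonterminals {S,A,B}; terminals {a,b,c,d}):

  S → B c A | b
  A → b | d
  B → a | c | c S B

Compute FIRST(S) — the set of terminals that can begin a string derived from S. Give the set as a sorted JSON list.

Compute FIRST by fixpoint:
pass 1:
  A via A→b: +{b}
  A via A→d: +{d}
  B via B→a: +{a}
  B via B→c: +{c}
  S via S→B c A: +{a,c}
  S via S→b: +{b}
  S: {a,b,c}  A: {b,d}  B: {a,c}
pass 2: (no change)
  S: {a,b,c}  A: {b,d}  B: {a,c}

FIRST(S) = ["a", "b", "c"]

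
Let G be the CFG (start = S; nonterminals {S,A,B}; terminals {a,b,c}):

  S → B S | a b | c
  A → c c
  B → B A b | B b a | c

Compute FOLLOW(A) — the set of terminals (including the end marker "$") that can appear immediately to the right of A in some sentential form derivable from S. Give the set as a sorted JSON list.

Compute FIRST by fixpoint:
iter 1:
  A via A→c c: +{c}
  B via B→c: +{c}
  S via S→B S: +{c}
  S via S→a b: +{a}
  S: {a,c}  A: {c}  B: {c}
iter 2: (stable)
  S: {a,c}  A: {c}  B: {c}

FOLLOW iteration:
FOLLOW(S) := {$}
round 1:
  B→B A b: FOLLOW(B) ⊇ FIRST(A) = {c}; new: +{c}
  B→B A b: FOLLOW(A) ⊇ FIRST(b) = {b}; new: +{b}
  B→B b a: FOLLOW(B) ⊇ FIRST(b) = {b}; new: +{b}
  S→B S: FOLLOW(B) ⊇ FIRST(S) = {a,c}; new: +{a}
  S: {$}  A: {b}  B: {a,b,c}
round 2: (stable)
  S: {$}  A: {b}  B: {a,b,c}

FOLLOW(A) = ["b"]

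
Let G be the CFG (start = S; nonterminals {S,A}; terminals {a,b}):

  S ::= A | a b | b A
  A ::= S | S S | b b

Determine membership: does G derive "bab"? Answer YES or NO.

Convert to CNF:
  S -> S S | T0 T1 | T1 A | T1 T1
  A -> S S | T0 T1 | T1 A | T1 T1
  T0 -> a
  T1 -> b

CYK fill:
  [0..0]={T1}  "b"  orig:{}
  [1..1]={T0}  "a"  orig:{}
  [2..2]={T1}  "b"  orig:{}
  [0..1]=∅  "ba"
  [1..2]={A,S}  "ab"
  [0..2]={A,S}  "bab"

S ∈ T[0,2] ⇒ YES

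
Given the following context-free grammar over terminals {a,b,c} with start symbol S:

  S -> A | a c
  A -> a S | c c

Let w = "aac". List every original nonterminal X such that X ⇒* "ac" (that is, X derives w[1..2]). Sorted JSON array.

CNF form of G:
  S -> T0 S | T0 T1 | T1 T1
  A -> T0 S | T1 T1
  T0 -> a
  T1 -> c

CYK table (by increasing span), restricted to cells inside w[1..2]:
  cell(1,1) a: {T0}  orig:{}
  cell(2,2) c: {T1}  orig:{}
  cell(1,2) ac: {S}

Original NTs in T[1,2] deriving "ac": ["S"]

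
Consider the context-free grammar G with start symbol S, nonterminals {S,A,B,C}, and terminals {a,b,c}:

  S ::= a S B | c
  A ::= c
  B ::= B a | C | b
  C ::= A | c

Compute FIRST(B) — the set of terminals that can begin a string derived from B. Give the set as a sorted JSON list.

FIRST sets, iterate to fixpoint:
round 1:
  A via A→c: +{c}
  B via B→b: +{b}
  C via C→A: +{c}
  S via S→a S B: +{a}
  S via S→c: +{c}
  FIRST[S]={a,c}  FIRST[A]={c}  FIRST[B]={b}  FIRST[C]={c}
round 2:
  B via B→C: +{c}
  FIRST[S]={a,c}  FIRST[A]={c}  FIRST[B]={b,c}  FIRST[C]={c}
round 3: (no change)
  FIRST[S]={a,c}  FIRST[A]={c}  FIRST[B]={b,c}  FIRST[C]={c}

FIRST(B) = ["b", "c"]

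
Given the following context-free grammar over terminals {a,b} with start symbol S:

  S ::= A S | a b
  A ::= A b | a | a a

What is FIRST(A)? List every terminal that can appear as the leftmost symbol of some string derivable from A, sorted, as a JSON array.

FIRST sets, iterate to fixpoint:
pass 1:
  A via A→a: +{a}
  S via S→A S: +{a}
  FIRST(S)={a}  FIRST(A)={a}
pass 2: (no change)
  FIRST(S)={a}  FIRST(A)={a}

FIRST(A) = ["a"]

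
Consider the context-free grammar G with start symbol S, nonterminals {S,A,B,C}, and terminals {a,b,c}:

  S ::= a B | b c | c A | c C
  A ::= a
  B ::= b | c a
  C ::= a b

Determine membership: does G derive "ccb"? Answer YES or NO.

CNF form of G:
  S -> T0 A | T0 C | T1 B | T2 T0
  A -> a
  B -> T0 T1 | b
  C -> T1 T2
  T0 -> c
  T1 -> a
  T2 -> b

Fill CYK table bottom-up:
  T[0,0] 'c' = {T0}  orig:{}
  T[1,1] 'c' = {T0}  orig:{}
  T[2,2] 'b' = {B,T2}  orig:{B}
  T[0,1] 'cc' = ∅
  T[1,2] 'cb' = ∅
  T[0,2] 'ccb' = ∅

S ∉ T[0,2] ⇒ NO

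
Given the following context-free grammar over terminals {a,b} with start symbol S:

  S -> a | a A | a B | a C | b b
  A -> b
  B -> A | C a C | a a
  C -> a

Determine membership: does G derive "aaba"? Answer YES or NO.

CNF form of G:
  S -> T0 A | T0 B | T0 C | T1 T1 | a
  A -> b
  B -> C X2 | T0 T0 | b
  C -> a
  T0 -> a
  T1 -> b
  X2 -> T0 C

CYK fill:
  T[0,0] 'a' = {C,S,T0}  orig:{C,S}
  T[1,1] 'a' = {C,S,T0}  orig:{C,S}
  T[2,2] 'b' = {A,B,T1}  orig:{A,B}
  T[3,3] 'a' = {C,S,T0}  orig:{C,S}
  T[0,1] 'aa' = {B,S,X2}  orig:{B,S}
  T[1,2] 'ab' = {S}
  T[2,3] 'ba' = ∅
  T[0,2] 'aab' = ∅
  T[1,3] 'aba' = ∅
  T[0,3] 'aaba' = ∅

S ∉ T[0,3] ⇒ NO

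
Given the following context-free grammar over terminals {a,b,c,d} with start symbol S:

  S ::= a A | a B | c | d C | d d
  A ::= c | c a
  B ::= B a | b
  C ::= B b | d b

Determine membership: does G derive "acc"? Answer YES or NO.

CNF form of G:
  S -> T1 A | T1 B | T3 C | T3 T3 | c
  A -> T0 T1 | c
  B -> B T1 | b
  C -> B T2 | T3 T2
  T0 -> c
  T1 -> a
  T2 -> b
  T3 -> d

CYK table (by increasing span):
  T[0,0] 'a' = {T1}  orig:{}
  T[1,1] 'c' = {A,S,T0}  orig:{A,S}
  T[2,2] 'c' = {A,S,T0}  orig:{A,S}
  T[0,1] 'ac' = {S}
  T[1,2] 'cc' = ∅
  T[0,2] 'acc' = ∅

S ∉ T[0,2] ⇒ NO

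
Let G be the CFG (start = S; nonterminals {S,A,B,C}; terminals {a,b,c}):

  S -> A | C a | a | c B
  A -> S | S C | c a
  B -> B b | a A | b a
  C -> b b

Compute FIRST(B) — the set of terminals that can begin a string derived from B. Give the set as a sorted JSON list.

FIRST iteration:
pass 1:
  A via A→c a: +{c}
  B via B→a A: +{a}
  B via B→b a: +{b}
  C via C→b b: +{b}
  S via S→A: +{c}
  S via S→C a: +{b}
  S via S→a: +{a}
  FIRST[S]={a,b,c}  FIRST[A]={c}  FIRST[B]={a,b}  FIRST[C]={b}
pass 2:
  A via A→S: +{a,b}
  FIRST[S]={a,b,c}  FIRST[A]={a,b,c}  FIRST[B]={a,b}  FIRST[C]={b}
pass 3: (no change)
  FIRST[S]={a,b,c}  FIRST[A]={a,b,c}  FIRST[B]={a,b}  FIRST[C]={b}

FIRST(B) = ["a", "b"]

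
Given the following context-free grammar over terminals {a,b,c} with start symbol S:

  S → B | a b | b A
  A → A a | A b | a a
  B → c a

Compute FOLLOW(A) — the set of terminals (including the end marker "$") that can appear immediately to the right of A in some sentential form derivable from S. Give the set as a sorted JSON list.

Compute FIRST by fixpoint:
round 1:
  A via A→a a: +{a}
  B via B→c a: +{c}
  S via S→B: +{c}
  S via S→a b: +{a}
  S via S→b A: +{b}
  FIRST[S]={a,b,c}  FIRST[A]={a}  FIRST[B]={c}
round 2: (no change)
  FIRST[S]={a,b,c}  FIRST[A]={a}  FIRST[B]={c}

FOLLOW iteration:
seed FOLLOW(S) with $
[1]
  A→A a: FOLLOW(A) ⊇ FIRST(a) = {a}; new: +{a}
  A→A b: FOLLOW(A) ⊇ FIRST(b) = {b}; new: +{b}
  S→B: FOLLOW(B) ⊇ FOLLOW(S) ⊇ {$}; new: +{$}
  S→b A: FOLLOW(A) ⊇ FOLLOW(S) ⊇ {$}; new: +{$}
  FOLLOW(S)={$}  FOLLOW(A)={$,a,b}  FOLLOW(B)={$}
[2] (stable)
  FOLLOW(S)={$}  FOLLOW(A)={$,a,b}  FOLLOW(B)={$}

FOLLOW(A) = ["$", "a", "b"]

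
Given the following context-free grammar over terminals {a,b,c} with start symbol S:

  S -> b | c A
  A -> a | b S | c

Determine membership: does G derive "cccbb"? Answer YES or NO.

Convert to CNF:
  S -> T1 A | b
  A -> T0 S | a | c
  T0 -> b
  T1 -> c

CYK fill:
  T[0,0] 'c' = {A,T1}  orig:{A}
  T[1,1] 'c' = {A,T1}  orig:{A}
  T[2,2] 'c' = {A,T1}  orig:{A}
  T[3,3] 'b' = {S,T0}  orig:{S}
  T[4,4] 'b' = {S,T0}  orig:{S}
  T[0,1] 'cc' = {S}
  T[1,2] 'cc' = {S}
  T[2,3] 'cb' = ∅
  T[3,4] 'bb' = {A}
  T[0,2] 'ccc' = ∅
  T[1,3] 'ccb' = ∅
  T[2,4] 'cbb' = {S}
  T[0,3] 'cccb' = ∅
  T[1,4] 'ccbb' = ∅
  T[0,4] 'cccbb' = ∅

S ∉ T[0,4] ⇒ NO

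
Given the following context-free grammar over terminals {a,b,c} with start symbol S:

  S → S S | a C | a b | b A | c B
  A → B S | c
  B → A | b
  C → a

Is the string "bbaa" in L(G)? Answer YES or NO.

Convert to CNF:
  S -> S S | T0 C | T0 T1 | T1 A | T2 B
  A -> B S | c
  B -> B S | b | c
  C -> a
  T0 -> a
  T1 -> b
  T2 -> c

CYK table (by increasing span):
  T[0,0] 'b' = {B,T1}  orig:{B}
  T[1,1] 'b' = {B,T1}  orig:{B}
  T[2,2] 'a' = {C,T0}  orig:{C}
  T[3,3] 'a' = {C,T0}  orig:{C}
  T[0,1] 'bb' = ∅
  T[1,2] 'ba' = ∅
  T[2,3] 'aa' = {S}
  T[0,2] 'bba' = ∅
  T[1,3] 'baa' = {A,B}
  T[0,3] 'bbaa' = {S}

S ∈ T[0,3] ⇒ YES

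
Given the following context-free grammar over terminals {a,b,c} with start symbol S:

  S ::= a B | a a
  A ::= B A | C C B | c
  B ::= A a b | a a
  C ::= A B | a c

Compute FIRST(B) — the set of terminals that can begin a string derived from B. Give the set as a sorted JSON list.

FIRST iteration:
[1]
  A via A→c: +{c}
  B via B→A a b: +{c}
  B via B→a a: +{a}
  C via C→A B: +{c}
  C via C→a c: +{a}
  S via S→a B: +{a}
  S: {a}  A: {c}  B: {a,c}  C: {a,c}
[2]
  A via A→B A: +{a}
  S: {a}  A: {a,c}  B: {a,c}  C: {a,c}
[3] (stable)
  S: {a}  A: {a,c}  B: {a,c}  C: {a,c}

FIRST(B) = ["a", "c"]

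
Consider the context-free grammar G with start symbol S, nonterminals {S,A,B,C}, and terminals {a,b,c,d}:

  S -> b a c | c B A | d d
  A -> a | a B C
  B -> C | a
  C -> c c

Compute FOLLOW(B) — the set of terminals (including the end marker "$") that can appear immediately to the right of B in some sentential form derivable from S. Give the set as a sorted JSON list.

FIRST sets, iterate to fixpoint:
round 1:
  A via A→a: +{a}
  B via B→a: +{a}
  C via C→c c: +{c}
  S via S→b a c: +{b}
  S via S→c B A: +{c}
  S via S→d d: +{d}
  FIRST(S)={b,c,d}  FIRST(A)={a}  FIRST(B)={a}  FIRST(C)={c}
round 2:
  B via B→C: +{c}
  FIRST(S)={b,c,d}  FIRST(A)={a}  FIRST(B)={a,c}  FIRST(C)={c}
round 3: — fixpoint
  FIRST(S)={b,c,d}  FIRST(A)={a}  FIRST(B)={a,c}  FIRST(C)={c}

FOLLOW sets:
seed FOLLOW(S) with $
pass 1:
  A→a B C: FOLLOW(B) ⊇ FIRST(C) = {c}; new: +{c}
  B→C: FOLLOW(C) ⊇ FOLLOW(B) ⊇ {c}; new: +{c}
  S→c B A: FOLLOW(B) ⊇ FIRST(A) = {a}; new: +{a}
  S→c B A: FOLLOW(A) ⊇ FOLLOW(S) ⊇ {$}; new: +{$}
  FOLLOW(S)={$}  FOLLOW(A)={$}  FOLLOW(B)={a,c}  FOLLOW(C)={c}
pass 2:
  A→a B C: FOLLOW(C) ⊇ FOLLOW(A) ⊇ {$}; new: +{$}
  B→C: FOLLOW(C) ⊇ FOLLOW(B) ⊇ {a,c}; new: +{a}
  FOLLOW(S)={$}  FOLLOW(A)={$}  FOLLOW(B)={a,c}  FOLLOW(C)={$,a,c}
pass 3: (stable)
  FOLLOW(S)={$}  FOLLOW(A)={$}  FOLLOW(B)={a,c}  FOLLOW(C)={$,a,c}

FOLLOW(B) = ["a", "c"]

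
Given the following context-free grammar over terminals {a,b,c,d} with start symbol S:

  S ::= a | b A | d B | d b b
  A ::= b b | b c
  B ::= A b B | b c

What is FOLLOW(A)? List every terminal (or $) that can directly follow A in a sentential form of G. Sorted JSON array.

Compute FIRST by fixpoint:
pass 1:
  A via A→b b: +{b}
  B via B→A b B: +{b}
  S via S→a: +{a}
  S via S→b A: +{b}
  S via S→d B: +{d}
  FIRST[S]={a,b,d}  FIRST[A]={b}  FIRST[B]={b}
pass 2: (no change)
  FIRST[S]={a,b,d}  FIRST[A]={b}  FIRST[B]={b}

Compute FOLLOW by fixpoint:
FOLLOW(S) := {$}
pass 1:
  B→A b B: FOLLOW(A) ⊇ FIRST(b) = {b}; new: +{b}
  S→b A: FOLLOW(A) ⊇ FOLLOW(S) ⊇ {$}; new: +{$}
  S→d B: FOLLOW(B) ⊇ FOLLOW(S) ⊇ {$}; new: +{$}
  FOLLOW(S)={$}  FOLLOW(A)={$,b}  FOLLOW(B)={$}
pass 2: (stable)
  FOLLOW(S)={$}  FOLLOW(A)={$,b}  FOLLOW(B)={$}

FOLLOW(A) = ["$", "b"]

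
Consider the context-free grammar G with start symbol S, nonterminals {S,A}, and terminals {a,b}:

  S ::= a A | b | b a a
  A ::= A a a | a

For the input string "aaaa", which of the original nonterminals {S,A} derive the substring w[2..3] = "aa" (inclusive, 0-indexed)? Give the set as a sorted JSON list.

CNF form of G:
  S -> T0 A | T1 X3 | b
  A -> A X2 | a
  T0 -> a
  T1 -> b
  X2 -> T0 T0
  X3 -> T0 T0

Fill CYK table bottom-up, restricted to cells inside w[2..3]:
  cell(2,2) a: {A,T0}  orig:{A}
  cell(3,3) a: {A,T0}  orig:{A}
  cell(2,3) aa: {S,X2,X3}  orig:{S}

Original NTs in T[2,3] deriving "aa": ["S"]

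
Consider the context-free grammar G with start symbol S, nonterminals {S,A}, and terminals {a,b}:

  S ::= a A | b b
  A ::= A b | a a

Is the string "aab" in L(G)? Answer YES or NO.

CNF form of G:
  S -> T0 T0 | T1 A
  A -> A T0 | T1 T1
  T0 -> b
  T1 -> a

CYK table (by increasing span):
  cell(0,0) a: {T1}  orig:{}
  cell(1,1) a: {T1}  orig:{}
  cell(2,2) b: {T0}  orig:{}
  cell(0,1) aa: {A}
  cell(1,2) ab: ∅
  cell(0,2) aab: {A}

S ∉ T[0,2] ⇒ NO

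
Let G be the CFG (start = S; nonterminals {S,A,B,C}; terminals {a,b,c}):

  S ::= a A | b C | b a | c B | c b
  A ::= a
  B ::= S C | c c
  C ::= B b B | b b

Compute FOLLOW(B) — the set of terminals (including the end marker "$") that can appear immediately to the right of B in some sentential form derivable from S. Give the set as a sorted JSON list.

Compute FIRST by fixpoint:
round 1:
  A via A→a: +{a}
  B via B→c c: +{c}
  C via C→B b B: +{c}
  C via C→b b: +{b}
  S via S→a A: +{a}
  S via S→b C: +{b}
  S via S→c B: +{c}
  S: {a,b,c}  A: {a}  B: {c}  C: {b,c}
round 2:
  B via B→S C: +{a,b}
  C via C→B b B: +{a}
  S: {a,b,c}  A: {a}  B: {a,b,c}  C: {a,b,c}
round 3: done
  S: {a,b,c}  A: {a}  B: {a,b,c}  C: {a,b,c}

Compute FOLLOW by fixpoint:
seed FOLLOW(S) with $
[1]
  B→S C: FOLLOW(S) ⊇ FIRST(C) = {a,b,c}; new: +{a,b,c}
  C→B b B: FOLLOW(B) ⊇ FIRST(b) = {b}; new: +{b}
  S→a A: FOLLOW(A) ⊇ FOLLOW(S) ⊇ {$,a,b,c}; new: +{$,a,b,c}
  S→b C: FOLLOW(C) ⊇ FOLLOW(S) ⊇ {$,a,b,c}; new: +{$,a,b,c}
  S→c B: FOLLOW(B) ⊇ FOLLOW(S) ⊇ {$,a,b,c}; new: +{$,a,c}
  FOLLOW(S)={$,a,b,c}  FOLLOW(A)={$,a,b,c}  FOLLOW(B)={$,a,b,c}  FOLLOW(C)={$,a,b,c}
[2] — fixpoint
  FOLLOW(S)={$,a,b,c}  FOLLOW(A)={$,a,b,c}  FOLLOW(B)={$,a,b,c}  FOLLOW(C)={$,a,b,c}

FOLLOW(B) = ["$", "a", "b", "c"]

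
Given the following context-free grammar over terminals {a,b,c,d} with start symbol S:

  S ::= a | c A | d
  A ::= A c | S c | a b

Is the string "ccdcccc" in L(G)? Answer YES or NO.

CNF form of G:
  S -> T0 A | a | d
  A -> A T0 | S T0 | T1 T2
  T0 -> c
  T1 -> a
  T2 -> b

CYK fill:
  T[0,0] 'c' = {T0}  orig:{}
  T[1,1] 'c' = {T0}  orig:{}
  T[2,2] 'd' = {S}
  T[3,3] 'c' = {T0}  orig:{}
  T[4,4] 'c' = {T0}  orig:{}
  T[5,5] 'c' = {T0}  orig:{}
  T[6,6] 'c' = {T0}  orig:{}
  T[0,1] 'cc' = ∅
  T[1,2] 'cd' = ∅
  T[2,3] 'dc' = {A}
  T[3,4] 'cc' = ∅
  T[4,5] 'cc' = ∅
  T[5,6] 'cc' = ∅
  T[0,2] 'ccd' = ∅
  T[1,3] 'cdc' = {S}
  T[2,4] 'dcc' = {A}
  T[3,5] 'ccc' = ∅
  T[4,6] 'ccc' = ∅
  T[0,3] 'ccdc' = ∅
  T[1,4] 'cdcc' = {A,S}
  T[2,5] 'dccc' = {A}
  T[3,6] 'cccc' = ∅
  T[0,4] 'ccdcc' = {S}
  T[1,5] 'cdccc' = {A,S}
  T[2,6] 'dcccc' = {A}
  T[0,5] 'ccdccc' = {A,S}
  T[1,6] 'cdcccc' = {A,S}
  T[0,6] 'ccdcccc' = {A,S}

S ∈ T[0,6] ⇒ YES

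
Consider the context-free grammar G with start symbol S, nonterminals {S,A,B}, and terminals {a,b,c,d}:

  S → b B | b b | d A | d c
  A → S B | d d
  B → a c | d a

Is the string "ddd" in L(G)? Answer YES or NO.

CNF form of G:
  S -> T0 A | T0 T2 | T3 B | T3 T3
  A -> S B | T0 T0
  B -> T0 T1 | T1 T2
  T0 -> d
  T1 -> a
  T2 -> c
  T3 -> b

Fill CYK table bottom-up:
  [0..0]={T0}  "d"  orig:{}
  [1..1]={T0}  "d"  orig:{}
  [2..2]={T0}  "d"  orig:{}
  [0..1]={A}  "dd"
  [1..2]={A}  "dd"
  [0..2]={S}  "ddd"

S ∈ T[0,2] ⇒ YES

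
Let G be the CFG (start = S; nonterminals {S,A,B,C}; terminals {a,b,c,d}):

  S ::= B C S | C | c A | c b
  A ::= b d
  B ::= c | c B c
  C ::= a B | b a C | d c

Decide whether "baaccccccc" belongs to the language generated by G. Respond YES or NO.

Convert to CNF:
  S -> B X6 | T0 X7 | T1 T2 | T2 A | T2 T0 | T3 B
  A -> T0 T1
  B -> T2 X4 | c
  C -> T0 X5 | T1 T2 | T3 B
  T0 -> b
  T1 -> d
  T2 -> c
  T3 -> a
  X4 -> B T2
  X5 -> T3 C
  X6 -> C S
  X7 -> T3 C

Fill CYK table bottom-up:
  T[0,0] 'b' = {T0}  orig:{}
  T[1,1] 'a' = {T3}  orig:{}
  T[2,2] 'a' = {T3}  orig:{}
  T[3,3] 'c' = {B,T2}  orig:{B}
  T[4,4] 'c' = {B,T2}  orig:{B}
  T[5,5] 'c' = {B,T2}  orig:{B}
  T[6,6] 'c' = {B,T2}  orig:{B}
  T[7,7] 'c' = {B,T2}  orig:{B}
  T[8,8] 'c' = {B,T2}  orig:{B}
  T[9,9] 'c' = {B,T2}  orig:{B}
  T[0,1] 'ba' = ∅
  T[1,2] 'aa' = ∅
  T[2,3] 'ac' = {C,S}
  T[3,4] 'cc' = {X4}  orig:{}
  T[4,5] 'cc' = {X4}  orig:{}
  T[5,6] 'cc' = {X4}  orig:{}
  T[6,7] 'cc' = {X4}  orig:{}
  T[7,8] 'cc' = {X4}  orig:{}
  T[8,9] 'cc' = {X4}  orig:{}
  T[0,2] 'baa' = ∅
  T[1,3] 'aac' = {X5,X7}  orig:{}
  T[2,4] 'acc' = ∅
  T[3,5] 'ccc' = {B}
  T[4,6] 'ccc' = {B}
  T[5,7] 'ccc' = {B}
  T[6,8] 'ccc' = {B}
  T[7,9] 'ccc' = {B}
  T[0,3] 'baac' = {C,S}
  T[1,4] 'aacc' = ∅
  T[2,5] 'accc' = {C,S}
  T[3,6] 'cccc' = {X4}  orig:{}
  T[4,7] 'cccc' = {X4}  orig:{}
  T[5,8] 'cccc' = {X4}  orig:{}
  T[6,9] 'cccc' = {X4}  orig:{}
  T[0,4] 'baacc' = ∅
  T[1,5] 'aaccc' = {X5,X7}  orig:{}
  T[2,6] 'acccc' = ∅
  T[3,7] 'ccccc' = {B}
  T[4,8] 'ccccc' = {B}
  T[5,9] 'ccccc' = {B}
  T[0,5] 'baaccc' = {C,S}
  T[1,6] 'aacccc' = ∅
  T[2,7] 'accccc' = {C,S}
  T[3,8] 'cccccc' = {X4}  orig:{}
  T[4,9] 'cccccc' = {X4}  orig:{}
  T[0,6] 'baacccc' = ∅
  T[1,7] 'aaccccc' = {X5,X7}  orig:{}
  T[2,8] 'acccccc' = ∅
  T[3,9] 'ccccccc' = {B}
  T[0,7] 'baaccccc' = {C,S}
  T[1,8] 'aacccccc' = ∅
  T[2,9] 'accccccc' = {C,S}
  T[0,8] 'baacccccc' = ∅
  T[1,9] 'aaccccccc' = {X5,X7}  orig:{}
  T[0,9] 'baaccccccc' = {C,S}

S ∈ T[0,9] ⇒ YES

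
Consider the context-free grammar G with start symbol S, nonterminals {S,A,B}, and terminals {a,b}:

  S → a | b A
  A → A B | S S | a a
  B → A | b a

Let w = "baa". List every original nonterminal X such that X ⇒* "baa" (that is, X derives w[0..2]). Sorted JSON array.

Convert to CNF:
  S -> T1 A | a
  A -> A B | S S | T0 T0
  B -> A B | S S | T0 T0 | T1 T0
  T0 -> a
  T1 -> b

Fill CYK table bottom-up (cells [i..j] with 0 ≤ i ≤ j ≤ 2 only):
  cell(0,0) b: {T1}  orig:{}
  cell(1,1) a: {S,T0}  orig:{S}
  cell(2,2) a: {S,T0}  orig:{S}
  cell(0,1) ba: {B}
  cell(1,2) aa: {A,B}
  cell(0,2) baa: {S}

Original NTs in T[0,2] deriving "baa": ["S"]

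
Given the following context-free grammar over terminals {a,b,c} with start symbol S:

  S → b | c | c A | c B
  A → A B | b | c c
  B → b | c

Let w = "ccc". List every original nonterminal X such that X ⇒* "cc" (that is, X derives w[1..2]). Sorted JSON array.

Convert to CNF:
  S -> T0 A | T0 B | b | c
  A -> A B | T0 T0 | b
  B -> b | c
  T0 -> c

Fill CYK table bottom-up, restricted to cells inside w[1..2]:
  [1..1]={B,S,T0}  "c"  orig:{B,S}
  [2..2]={B,S,T0}  "c"  orig:{B,S}
  [1..2]={A,S}  "cc"

Original NTs in T[1,2] deriving "cc": ["A", "S"]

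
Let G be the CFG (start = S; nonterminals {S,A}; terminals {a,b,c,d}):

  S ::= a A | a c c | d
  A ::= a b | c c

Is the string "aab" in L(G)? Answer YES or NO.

CNF form of G:
  S -> T0 A | T0 X3 | d
  A -> T0 T1 | T2 T2
  T0 -> a
  T1 -> b
  T2 -> c
  X3 -> T2 T2

CYK fill:
  cell(0,0) a: {T0}  orig:{}
  cell(1,1) a: {T0}  orig:{}
  cell(2,2) b: {T1}  orig:{}
  cell(0,1) aa: ∅
  cell(1,2) ab: {A}
  cell(0,2) aab: {S}

S ∈ T[0,2] ⇒ YES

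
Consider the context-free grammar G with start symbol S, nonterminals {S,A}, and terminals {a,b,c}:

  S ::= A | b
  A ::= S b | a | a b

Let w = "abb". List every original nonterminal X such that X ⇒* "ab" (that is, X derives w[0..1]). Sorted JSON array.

Convert to CNF:
  S -> S T0 | T1 T0 | a | b
  A -> S T0 | T1 T0 | a
  T0 -> b
  T1 -> a

Fill CYK table bottom-up — only the sub-triangle for w[0..1]:
  [0..0]={A,S,T1}  "a"  orig:{A,S}
  [1..1]={S,T0}  "b"  orig:{S}
  [0..1]={A,S}  "ab"

Original NTs in T[0,1] deriving "ab": ["A", "S"]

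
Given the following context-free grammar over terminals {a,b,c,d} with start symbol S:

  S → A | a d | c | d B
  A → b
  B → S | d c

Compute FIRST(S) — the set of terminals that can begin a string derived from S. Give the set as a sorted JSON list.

Compute FIRST by fixpoint:
pass 1:
  A via A→b: +{b}
  B via B→d c: +{d}
  S via S→A: +{b}
  S via S→a d: +{a}
  S via S→c: +{c}
  S via S→d B: +{d}
  FIRST[S]={a,b,c,d}  FIRST[A]={b}  FIRST[B]={d}
pass 2:
  B via B→S: +{a,b,c}
  FIRST[S]={a,b,c,d}  FIRST[A]={b}  FIRST[B]={a,b,c,d}
pass 3: (stable)
  FIRST[S]={a,b,c,d}  FIRST[A]={b}  FIRST[B]={a,b,c,d}

FIRST(S) = ["a", "b", "c", "d"]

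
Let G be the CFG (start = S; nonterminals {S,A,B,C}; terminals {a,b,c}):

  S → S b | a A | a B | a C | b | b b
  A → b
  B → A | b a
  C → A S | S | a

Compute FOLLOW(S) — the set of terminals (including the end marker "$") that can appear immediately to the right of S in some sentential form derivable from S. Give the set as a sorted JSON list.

FIRST sets, iterate to fixpoint:
iter 1:
  A via A→b: +{b}
  B via B→A: +{b}
  C via C→A S: +{b}
  C via C→a: +{a}
  S via S→a A: +{a}
  S via S→b: +{b}
  FIRST[S]={a,b}  FIRST[A]={b}  FIRST[B]={b}  FIRST[C]={a,b}
iter 2: (no change)
  FIRST[S]={a,b}  FIRST[A]={b}  FIRST[B]={b}  FIRST[C]={a,b}

FOLLOW sets:
initialize: $ ∈ FOLLOW(S)
round 1:
  C→A S: FOLLOW(A) ⊇ FIRST(S) = {a,b}; new: +{a,b}
  S→S b: FOLLOW(S) ⊇ FIRST(b) = {b}; new: +{b}
  S→a A: FOLLOW(A) ⊇ FOLLOW(S) ⊇ {$,b}; new: +{$}
  S→a B: FOLLOW(B) ⊇ FOLLOW(S) ⊇ {$,b}; new: +{$,b}
  S→a C: FOLLOW(C) ⊇ FOLLOW(S) ⊇ {$,b}; new: +{$,b}
  FOLLOW(S)={$,b}  FOLLOW(A)={$,a,b}  FOLLOW(B)={$,b}  FOLLOW(C)={$,b}
round 2: done
  FOLLOW(S)={$,b}  FOLLOW(A)={$,a,b}  FOLLOW(B)={$,b}  FOLLOW(C)={$,b}

FOLLOW(S) = ["$", "b"]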